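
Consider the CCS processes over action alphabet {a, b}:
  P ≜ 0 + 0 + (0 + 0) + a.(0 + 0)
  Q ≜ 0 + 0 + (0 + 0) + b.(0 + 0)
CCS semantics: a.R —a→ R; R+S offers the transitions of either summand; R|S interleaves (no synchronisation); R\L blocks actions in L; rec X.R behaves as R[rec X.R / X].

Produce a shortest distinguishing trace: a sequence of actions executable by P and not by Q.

a

LTS(P): 2 reachable states
  u0 = 0 + 0 + (0 + 0) + a.(0 + 0) | =a=> u1
  u1 = 0 + 0 | (no moves)
LTS(Q): 2 reachable states
  v0 = 0 + 0 + (0 + 0) + b.(0 + 0) | =b=> v1
  v1 = 0 + 0 | (no moves)
Run σ = ⟨a⟩ on P: start {u0}
  step 1 (a): {u1}
  ✓ P
Run σ = ⟨a⟩ on Q: start {v0}
  step 1 (a): no successor for Q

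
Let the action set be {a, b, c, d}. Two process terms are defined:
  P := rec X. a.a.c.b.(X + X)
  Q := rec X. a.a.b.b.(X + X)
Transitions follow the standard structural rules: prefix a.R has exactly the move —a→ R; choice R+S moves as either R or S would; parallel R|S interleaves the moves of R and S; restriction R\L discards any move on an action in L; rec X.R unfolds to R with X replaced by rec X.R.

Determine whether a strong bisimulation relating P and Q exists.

Reachable graph of P (5 states):
  u0 = rec X. a.a.c.b.(X + X) :: ··a··> u1
  u1 = a.c.b.((rec X. a.a.c.b.(X + X)) + (rec X. a.a.c.b.(X + X))) :: ··a··> u2
  u2 = c.b.((rec X. a.a.c.b.(X + X)) + (rec X. a.a.c.b.(X + X))) :: ··c··> u3
  u3 = b.((rec X. a.a.c.b.(X + X)) + (rec X. a.a.c.b.(X + X))) :: ··b··> u4
  u4 = (rec X. a.a.c.b.(X + X)) + (rec X. a.a.c.b.(X + X)) :: ··a··> u1
Reachable graph of Q (5 states):
  v0 = rec X. a.a.b.b.(X + X) :: ··a··> v1
  v1 = a.b.b.((rec X. a.a.b.b.(X + X)) + (rec X. a.a.b.b.(X + X))) :: ··a··> v2
  v2 = b.b.((rec X. a.a.b.b.(X + X)) + (rec X. a.a.b.b.(X + X))) :: ··b··> v3
  v3 = b.((rec X. a.a.b.b.(X + X)) + (rec X. a.a.b.b.(X + X))) :: ··b··> v4
  v4 = (rec X. a.a.b.b.(X + X)) + (rec X. a.a.b.b.(X + X)) :: ··a··> v1
Coarsest stable partition (strong bisimilarity classes):
  B0 = {u0, u4}
  B1 = {u1}
  B2 = {u2}
  B3 = {u3}
  B4 = {v0, v4}
  B5 = {v1}
  B6 = {v2}
  B7 = {v3}
u0 ∈ B0, v0 ∈ B4 → different blocks

NO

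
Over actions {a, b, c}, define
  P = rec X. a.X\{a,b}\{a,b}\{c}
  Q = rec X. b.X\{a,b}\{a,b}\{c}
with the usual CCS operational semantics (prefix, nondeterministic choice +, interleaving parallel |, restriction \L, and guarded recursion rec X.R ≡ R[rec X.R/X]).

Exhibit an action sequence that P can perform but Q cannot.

a

Reachable graph of P (2 states):
  p0 = rec X. a.X\{a,b}\{a,b}\{c} :: -a-> p1
  p1 = (rec X. a.X\{a,b}\{a,b}\{c})\{a,b}\{a,b}\{c} :: (no moves)
Reachable graph of Q (2 states):
  q0 = rec X. b.X\{a,b}\{a,b}\{c} :: -b-> q1
  q1 = (rec X. b.X\{a,b}\{a,b}\{c})\{a,b}\{a,b}\{c} :: (no moves)
Trace ⟨a⟩ through P, begin at {p0}:
  [1] a ⇒ {p1}
  P completes σ.
Trace ⟨a⟩ through Q, begin at {q0}:
  [1] a ⇒ no successor for Q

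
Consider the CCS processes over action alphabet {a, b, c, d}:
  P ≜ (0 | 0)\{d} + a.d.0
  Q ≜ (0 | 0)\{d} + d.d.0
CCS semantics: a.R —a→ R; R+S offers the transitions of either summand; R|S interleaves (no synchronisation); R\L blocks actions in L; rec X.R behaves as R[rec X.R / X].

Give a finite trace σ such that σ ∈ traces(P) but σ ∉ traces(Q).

a

P's transition system — 3 states:
  p0 = (0 | 0)\{d} + a.d.0 ⊢ ··a··> p1
  p1 = d.0 ⊢ ··d··> p2
  p2 = 0 ⊢ (no moves)
Q's transition system — 3 states:
  q0 = (0 | 0)\{d} + d.d.0 ⊢ ··d··> q1
  q1 = d.0 ⊢ ··d··> q2
  q2 = 0 ⊢ (no moves)
Trace ⟨a⟩ through P, begin at {p0}:
  step 1 (a): {p1}
  ✓ P
Trace ⟨a⟩ through Q, begin at {q0}:
  step 1 (a): no successor for Q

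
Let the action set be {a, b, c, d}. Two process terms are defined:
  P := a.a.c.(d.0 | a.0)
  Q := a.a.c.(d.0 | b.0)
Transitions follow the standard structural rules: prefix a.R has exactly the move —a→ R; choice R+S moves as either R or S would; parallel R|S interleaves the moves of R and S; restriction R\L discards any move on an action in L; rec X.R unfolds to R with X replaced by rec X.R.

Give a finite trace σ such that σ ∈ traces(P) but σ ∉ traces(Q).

aaca

P's transition system — 7 states:
  m0 = a.a.c.(d.0 | a.0) ⊢ ··a··> m1
  m1 = a.c.(d.0 | a.0) ⊢ ··a··> m2
  m2 = c.(d.0 | a.0) ⊢ ··c··> m3
  m3 = d.0 | a.0 ⊢ ··a··> m4, ··d··> m5
  m4 = d.0 | 0 ⊢ ··d··> m6
  m5 = 0 | a.0 ⊢ ··a··> m6
  m6 = 0 | 0 ⊢ stopped
Q's transition system — 7 states:
  n0 = a.a.c.(d.0 | b.0) ⊢ ··a··> n1
  n1 = a.c.(d.0 | b.0) ⊢ ··a··> n2
  n2 = c.(d.0 | b.0) ⊢ ··c··> n3
  n3 = d.0 | b.0 ⊢ ··b··> n4, ··d··> n5
  n4 = d.0 | 0 ⊢ ··d··> n6
  n5 = 0 | b.0 ⊢ ··b··> n6
  n6 = 0 | 0 ⊢ stopped
Executing aaca from P (initial set {m0}):
  [1] a ⇒ {m1}
  [2] a ⇒ {m2}
  [3] c ⇒ {m3}
  [4] a ⇒ {m4}
  — P admits the full trace.
Executing aaca from Q (initial set {n0}):
  [1] a ⇒ {n1}
  [2] a ⇒ {n2}
  [3] c ⇒ {n3}
  [4] a ⇒ ∅  — Q cannot continue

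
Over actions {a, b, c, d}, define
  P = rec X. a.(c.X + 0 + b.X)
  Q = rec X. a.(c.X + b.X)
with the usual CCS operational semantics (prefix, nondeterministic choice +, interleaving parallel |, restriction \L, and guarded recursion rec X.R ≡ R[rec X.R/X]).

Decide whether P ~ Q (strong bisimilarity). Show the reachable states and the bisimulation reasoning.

bisimilar

P's transition system — 2 states:
  s0 = rec X. a.(c.X + 0 + b.X) → =a=> s1
  s1 = c.(rec X. a.(c.X + 0 + b.X)) + 0 + b.(rec X. a.(c.X + 0 + b.X)) → =b=> s0, =c=> s0
Q's transition system — 2 states:
  t0 = rec X. a.(c.X + b.X) → =a=> t1
  t1 = c.(rec X. a.(c.X + b.X)) + b.(rec X. a.(c.X + b.X)) → =b=> t0, =c=> t0
Bisimilarity quotient blocks:
  B0 = {s0, t0}
  B1 = {s1, t1}
s0 ∈ B0, t0 ∈ B0 → same block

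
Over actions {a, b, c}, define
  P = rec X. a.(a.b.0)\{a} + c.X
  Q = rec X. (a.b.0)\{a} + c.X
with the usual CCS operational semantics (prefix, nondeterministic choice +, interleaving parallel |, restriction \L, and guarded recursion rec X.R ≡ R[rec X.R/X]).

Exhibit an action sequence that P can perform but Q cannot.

a

P's transition system — 2 states:
  s0 = rec X. a.(a.b.0)\{a} + c.X → --a--▸ s1, --c--▸ s0
  s1 = (a.b.0)\{a} → stopped
Q's transition system — 1 states:
  t0 = rec X. (a.b.0)\{a} + c.X → --c--▸ t0
Trace ⟨a⟩ through P, begin at {s0}:
  step 1 (a): {s1}
  — P admits the full trace.
Trace ⟨a⟩ through Q, begin at {t0}:
  step 1 (a): no successor for Q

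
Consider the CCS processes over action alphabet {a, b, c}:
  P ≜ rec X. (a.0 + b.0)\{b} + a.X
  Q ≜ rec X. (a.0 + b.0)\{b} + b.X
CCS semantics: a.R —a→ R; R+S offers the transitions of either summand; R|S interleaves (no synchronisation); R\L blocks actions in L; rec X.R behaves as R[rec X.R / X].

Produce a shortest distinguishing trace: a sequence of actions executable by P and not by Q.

Reachable graph of P (2 states):
  p0 = rec X. (a.0 + b.0)\{b} + a.X :: -a-> p0, -a-> p1
  p1 = 0\{b} :: ∅
Reachable graph of Q (2 states):
  q0 = rec X. (a.0 + b.0)\{b} + b.X :: -a-> q1, -b-> q0
  q1 = 0\{b} :: ∅
Run σ = ⟨aa⟩ on P: start {p0}
  [1] a ⇒ {p0, p1}
  [2] a ⇒ {p0, p1}
  — P admits the full trace.
Run σ = ⟨aa⟩ on Q: start {q0}
  [1] a ⇒ {q1}
  [2] a ⇒ no successor for Q

aa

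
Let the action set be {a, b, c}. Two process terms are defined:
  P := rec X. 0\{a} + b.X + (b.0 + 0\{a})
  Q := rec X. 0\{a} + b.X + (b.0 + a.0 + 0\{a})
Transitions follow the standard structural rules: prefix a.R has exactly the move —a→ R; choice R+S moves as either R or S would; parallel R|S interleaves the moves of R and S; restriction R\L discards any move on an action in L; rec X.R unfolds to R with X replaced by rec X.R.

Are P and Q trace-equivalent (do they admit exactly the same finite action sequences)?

NO — witness ⟨a⟩

LTS(P): 2 reachable states
  m0 = rec X. 0\{a} + b.X + (b.0 + 0\{a}) has moves —b→ m0, —b→ m1
  m1 = 0 has moves ·
LTS(Q): 2 reachable states
  n0 = rec X. 0\{a} + b.X + (b.0 + a.0 + 0\{a}) has moves —a→ n1, —b→ n0, —b→ n1
  n1 = 0 has moves ·
Executing a from Q (initial set {n0}):
  after a @ step 1: {n1}
  Q completes σ.
Executing a from P (initial set {m0}):
  after a @ step 1: no successor for P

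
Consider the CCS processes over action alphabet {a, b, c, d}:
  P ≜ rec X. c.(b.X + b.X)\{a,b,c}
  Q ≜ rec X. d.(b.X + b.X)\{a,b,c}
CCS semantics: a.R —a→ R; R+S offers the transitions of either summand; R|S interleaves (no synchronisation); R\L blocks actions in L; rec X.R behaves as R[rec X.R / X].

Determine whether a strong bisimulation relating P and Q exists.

P ≁ Q

Reachable graph of P (2 states):
  u0 = rec X. c.(b.X + b.X)\{a,b,c} :: —c→ u1
  u1 = (b.(rec X. c.(b.X + b.X)\{a,b,c}) + b.(rec X. c.(b.X + b.X)\{a,b,c}))\{a,b,c} :: stopped
Reachable graph of Q (2 states):
  v0 = rec X. d.(b.X + b.X)\{a,b,c} :: —d→ v1
  v1 = (b.(rec X. d.(b.X + b.X)\{a,b,c}) + b.(rec X. d.(b.X + b.X)\{a,b,c}))\{a,b,c} :: stopped
Partition-refinement fixed point:
  B0 = {u0}
  B1 = {u1, v1}
  B2 = {v0}
u0 ∈ B0, v0 ∈ B2 → different blocks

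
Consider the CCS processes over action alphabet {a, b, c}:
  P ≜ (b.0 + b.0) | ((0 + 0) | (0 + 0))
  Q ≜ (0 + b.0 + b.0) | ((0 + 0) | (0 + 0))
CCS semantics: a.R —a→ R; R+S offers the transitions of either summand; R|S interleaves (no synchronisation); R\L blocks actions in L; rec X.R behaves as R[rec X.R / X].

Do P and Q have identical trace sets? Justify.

YES

Reachable graph of P (2 states):
  m0 = (b.0 + b.0) | ((0 + 0) | (0 + 0)) :: =b=> m1
  m1 = 0 | ((0 + 0) | (0 + 0)) :: ∅
Reachable graph of Q (2 states):
  n0 = (0 + b.0 + b.0) | ((0 + 0) | (0 + 0)) :: =b=> n1
  n1 = 0 | ((0 + 0) | (0 + 0)) :: ∅
Coarsest stable partition (strong bisimilarity classes):
  B0 = {m0, n0}
  B1 = {m1, n1}
m0 ∈ B0, n0 ∈ B0 → same block
Bisimilar ⇒ trace-equivalent.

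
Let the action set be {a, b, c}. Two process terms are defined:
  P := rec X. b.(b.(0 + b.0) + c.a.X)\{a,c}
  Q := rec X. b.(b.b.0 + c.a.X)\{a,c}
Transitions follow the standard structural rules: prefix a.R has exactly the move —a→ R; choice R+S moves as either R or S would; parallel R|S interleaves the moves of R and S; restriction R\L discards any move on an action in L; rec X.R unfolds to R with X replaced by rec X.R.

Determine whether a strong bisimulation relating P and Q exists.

LTS(P): 4 reachable states
  u0 = rec X. b.(b.(0 + b.0) + c.a.X)\{a,c} ⊢ -b-> u1
  u1 = (b.(0 + b.0) + c.a.(rec X. b.(b.(0 + b.0) + c.a.X)\{a,c}))\{a,c} ⊢ -b-> u2
  u2 = (0 + b.0)\{a,c} ⊢ -b-> u3
  u3 = 0\{a,c} ⊢ ·
LTS(Q): 4 reachable states
  v0 = rec X. b.(b.b.0 + c.a.X)\{a,c} ⊢ -b-> v1
  v1 = (b.b.0 + c.a.(rec X. b.(b.b.0 + c.a.X)\{a,c}))\{a,c} ⊢ -b-> v2
  v2 = (b.0)\{a,c} ⊢ -b-> v3
  v3 = 0\{a,c} ⊢ ·
Bisimilarity quotient blocks:
  B0 = {u0, v0}
  B1 = {u1, v1}
  B2 = {u2, v2}
  B3 = {u3, v3}
u0 ∈ B0, v0 ∈ B0 → same block

P ~ Q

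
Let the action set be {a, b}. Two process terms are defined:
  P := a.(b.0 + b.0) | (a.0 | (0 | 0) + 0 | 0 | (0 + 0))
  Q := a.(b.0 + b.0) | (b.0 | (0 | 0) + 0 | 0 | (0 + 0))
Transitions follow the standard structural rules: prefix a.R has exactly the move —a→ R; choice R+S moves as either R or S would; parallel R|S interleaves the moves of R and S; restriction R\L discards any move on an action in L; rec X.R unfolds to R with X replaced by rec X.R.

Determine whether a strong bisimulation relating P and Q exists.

LTS(P): 6 reachable states
  u0 = a.(b.0 + b.0) | (a.0 | (0 | 0) + 0 | 0 | (0 + 0)) has moves =a=> u1, =a=> u2
  u1 = (b.0 + b.0) | (a.0 | (0 | 0) + 0 | 0 | (0 + 0)) has moves =a=> u3, =b=> u4
  u2 = a.(b.0 + b.0) | (0 | (0 | 0)) has moves =a=> u3
  u3 = (b.0 + b.0) | (0 | (0 | 0)) has moves =b=> u5
  u4 = 0 | (a.0 | (0 | 0) + 0 | 0 | (0 + 0)) has moves =a=> u5
  u5 = 0 | (0 | (0 | 0)) has moves deadlocked
LTS(Q): 6 reachable states
  v0 = a.(b.0 + b.0) | (b.0 | (0 | 0) + 0 | 0 | (0 + 0)) has moves =a=> v1, =b=> v2
  v1 = (b.0 + b.0) | (b.0 | (0 | 0) + 0 | 0 | (0 + 0)) has moves =b=> v3, =b=> v4
  v2 = a.(b.0 + b.0) | (0 | (0 | 0)) has moves =a=> v3
  v3 = (b.0 + b.0) | (0 | (0 | 0)) has moves =b=> v5
  v4 = 0 | (b.0 | (0 | 0) + 0 | 0 | (0 + 0)) has moves =b=> v5
  v5 = 0 | (0 | (0 | 0)) has moves deadlocked
Coarsest stable partition (strong bisimilarity classes):
  B0 = {u0}
  B1 = {u1}
  B2 = {u4}
  B3 = {u5, v5}
  B4 = {u3, v3, v4}
  B5 = {u2, v2}
  B6 = {v0}
  B7 = {v1}
u0 ∈ B0, v0 ∈ B6 → different blocks

P ≁ Q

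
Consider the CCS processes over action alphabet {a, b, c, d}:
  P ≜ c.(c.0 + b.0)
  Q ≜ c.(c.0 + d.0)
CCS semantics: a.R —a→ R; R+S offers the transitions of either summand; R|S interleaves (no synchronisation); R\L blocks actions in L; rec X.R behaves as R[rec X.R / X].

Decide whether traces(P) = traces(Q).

P's transition system — 3 states:
  p0 = c.(c.0 + b.0) :: --c--▸ p1
  p1 = c.0 + b.0 :: --b--▸ p2, --c--▸ p2
  p2 = 0 :: ∅
Q's transition system — 3 states:
  q0 = c.(c.0 + d.0) :: --c--▸ q1
  q1 = c.0 + d.0 :: --c--▸ q2, --d--▸ q2
  q2 = 0 :: ∅
Trace ⟨cb⟩ through P, begin at {p0}:
  step 1 (c): {p1}
  step 2 (b): {p2}
  ✓ P
Trace ⟨cb⟩ through Q, begin at {q0}:
  step 1 (c): {q1}
  step 2 (b): ∅  — Q cannot continue

NO — witness ⟨cb⟩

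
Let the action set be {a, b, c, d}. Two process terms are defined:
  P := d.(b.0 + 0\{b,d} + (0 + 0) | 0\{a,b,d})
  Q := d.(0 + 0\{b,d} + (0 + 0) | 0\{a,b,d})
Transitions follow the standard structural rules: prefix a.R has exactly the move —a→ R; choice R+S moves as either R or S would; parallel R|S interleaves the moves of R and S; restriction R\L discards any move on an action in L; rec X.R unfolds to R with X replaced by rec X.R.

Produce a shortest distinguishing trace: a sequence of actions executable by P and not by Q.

Reachable graph of P (3 states):
  m0 = d.(b.0 + 0\{b,d} + (0 + 0) | 0\{a,b,d}) :: -d-> m1
  m1 = b.0 + 0\{b,d} + (0 + 0) | 0\{a,b,d} :: -b-> m2
  m2 = 0 :: deadlocked
Reachable graph of Q (2 states):
  n0 = d.(0 + 0\{b,d} + (0 + 0) | 0\{a,b,d}) :: -d-> n1
  n1 = 0 + 0\{b,d} + (0 + 0) | 0\{a,b,d} :: deadlocked
Executing db from P (initial set {m0}):
  [1] d ⇒ {m1}
  [2] b ⇒ {m2}
  — P admits the full trace.
Executing db from Q (initial set {n0}):
  [1] d ⇒ {n1}
  [2] b ⇒ no successor for Q

db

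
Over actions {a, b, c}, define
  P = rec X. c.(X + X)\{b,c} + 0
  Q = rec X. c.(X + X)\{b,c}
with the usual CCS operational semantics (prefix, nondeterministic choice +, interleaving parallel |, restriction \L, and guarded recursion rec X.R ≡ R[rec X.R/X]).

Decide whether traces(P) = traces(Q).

P's transition system — 2 states:
  m0 = rec X. c.(X + X)\{b,c} + 0 :: --c--▸ m1
  m1 = ((rec X. c.(X + X)\{b,c} + 0) + (rec X. c.(X + X)\{b,c} + 0))\{b,c} :: stopped
Q's transition system — 2 states:
  n0 = rec X. c.(X + X)\{b,c} :: --c--▸ n1
  n1 = ((rec X. c.(X + X)\{b,c}) + (rec X. c.(X + X)\{b,c}))\{b,c} :: stopped
Partition-refinement fixed point:
  B0 = {m0, n0}
  B1 = {m1, n1}
m0 ∈ B0, n0 ∈ B0 → same block
Bisimilar ⇒ trace-equivalent.

YES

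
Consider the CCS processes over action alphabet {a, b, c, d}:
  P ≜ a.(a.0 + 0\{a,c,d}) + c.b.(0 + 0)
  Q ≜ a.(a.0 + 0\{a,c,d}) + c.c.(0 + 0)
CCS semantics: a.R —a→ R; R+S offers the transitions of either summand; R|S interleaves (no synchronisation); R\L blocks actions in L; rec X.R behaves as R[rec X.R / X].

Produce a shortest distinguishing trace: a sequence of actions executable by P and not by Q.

Reachable graph of P (5 states):
  s0 = a.(a.0 + 0\{a,c,d}) + c.b.(0 + 0) ⊢ --a--▸ s1, --c--▸ s2
  s1 = a.0 + 0\{a,c,d} ⊢ --a--▸ s3
  s2 = b.(0 + 0) ⊢ --b--▸ s4
  s3 = 0 ⊢ ·
  s4 = 0 + 0 ⊢ ·
Reachable graph of Q (5 states):
  t0 = a.(a.0 + 0\{a,c,d}) + c.c.(0 + 0) ⊢ --a--▸ t1, --c--▸ t2
  t1 = a.0 + 0\{a,c,d} ⊢ --a--▸ t3
  t2 = c.(0 + 0) ⊢ --c--▸ t4
  t3 = 0 ⊢ ·
  t4 = 0 + 0 ⊢ ·
Run σ = ⟨cb⟩ on P: start {s0}
  [1] c ⇒ {s2}
  [2] b ⇒ {s4}
  ✓ P
Run σ = ⟨cb⟩ on Q: start {t0}
  [1] c ⇒ {t2}
  [2] b ⇒ no successor for Q

cb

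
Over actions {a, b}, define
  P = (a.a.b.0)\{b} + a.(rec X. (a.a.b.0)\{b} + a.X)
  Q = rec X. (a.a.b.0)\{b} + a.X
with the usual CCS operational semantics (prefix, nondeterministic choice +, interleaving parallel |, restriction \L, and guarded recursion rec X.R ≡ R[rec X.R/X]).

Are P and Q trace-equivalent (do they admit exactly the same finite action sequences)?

LTS(P): 4 reachable states
  p0 = (a.a.b.0)\{b} + a.(rec X. (a.a.b.0)\{b} + a.X) has moves ··a··> p1, ··a··> p2
  p1 = (a.b.0)\{b} has moves ··a··> p3
  p2 = rec X. (a.a.b.0)\{b} + a.X has moves ··a··> p1, ··a··> p2
  p3 = (b.0)\{b} has moves stopped
LTS(Q): 3 reachable states
  q0 = rec X. (a.a.b.0)\{b} + a.X has moves ··a··> q0, ··a··> q1
  q1 = (a.b.0)\{b} has moves ··a··> q2
  q2 = (b.0)\{b} has moves stopped
Bisimilarity quotient blocks:
  B0 = {p0, p2, q0}
  B1 = {p1, q1}
  B2 = {p3, q2}
p0 ∈ B0, q0 ∈ B0 → same block
Bisimilar ⇒ trace-equivalent.

trace-equivalent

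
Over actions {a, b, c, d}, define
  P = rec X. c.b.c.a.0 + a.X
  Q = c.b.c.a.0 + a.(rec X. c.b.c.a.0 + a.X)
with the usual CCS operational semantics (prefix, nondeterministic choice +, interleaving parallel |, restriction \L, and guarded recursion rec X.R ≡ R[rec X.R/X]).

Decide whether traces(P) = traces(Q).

LTS(P): 5 reachable states
  m0 = rec X. c.b.c.a.0 + a.X → ··a··> m0, ··c··> m1
  m1 = b.c.a.0 → ··b··> m2
  m2 = c.a.0 → ··c··> m3
  m3 = a.0 → ··a··> m4
  m4 = 0 → (no moves)
LTS(Q): 6 reachable states
  n0 = c.b.c.a.0 + a.(rec X. c.b.c.a.0 + a.X) → ··a··> n1, ··c··> n2
  n1 = rec X. c.b.c.a.0 + a.X → ··a··> n1, ··c··> n2
  n2 = b.c.a.0 → ··b··> n3
  n3 = c.a.0 → ··c··> n4
  n4 = a.0 → ··a··> n5
  n5 = 0 → (no moves)
Bisimilarity quotient blocks:
  B0 = {m0, n0, n1}
  B1 = {m1, n2}
  B2 = {m2, n3}
  B3 = {m3, n4}
  B4 = {m4, n5}
m0 ∈ B0, n0 ∈ B0 → same block
Bisimilar ⇒ trace-equivalent.

trace-equivalent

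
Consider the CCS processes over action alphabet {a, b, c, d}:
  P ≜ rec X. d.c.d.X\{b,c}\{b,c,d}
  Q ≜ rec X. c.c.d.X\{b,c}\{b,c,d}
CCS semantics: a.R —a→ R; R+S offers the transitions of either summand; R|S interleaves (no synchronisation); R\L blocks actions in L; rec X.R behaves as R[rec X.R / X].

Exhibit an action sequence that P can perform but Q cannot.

Reachable graph of P (4 states):
  p0 = rec X. d.c.d.X\{b,c}\{b,c,d} ⊢ —d→ p1
  p1 = c.d.(rec X. d.c.d.X\{b,c}\{b,c,d})\{b,c}\{b,c,d} ⊢ —c→ p2
  p2 = d.(rec X. d.c.d.X\{b,c}\{b,c,d})\{b,c}\{b,c,d} ⊢ —d→ p3
  p3 = (rec X. d.c.d.X\{b,c}\{b,c,d})\{b,c}\{b,c,d} ⊢ ∅
Reachable graph of Q (4 states):
  q0 = rec X. c.c.d.X\{b,c}\{b,c,d} ⊢ —c→ q1
  q1 = c.d.(rec X. c.c.d.X\{b,c}\{b,c,d})\{b,c}\{b,c,d} ⊢ —c→ q2
  q2 = d.(rec X. c.c.d.X\{b,c}\{b,c,d})\{b,c}\{b,c,d} ⊢ —d→ q3
  q3 = (rec X. c.c.d.X\{b,c}\{b,c,d})\{b,c}\{b,c,d} ⊢ ∅
Trace ⟨d⟩ through P, begin at {p0}:
  [1] d ⇒ {p1}
  — P admits the full trace.
Trace ⟨d⟩ through Q, begin at {q0}:
  [1] d ⇒ no successor for Q

d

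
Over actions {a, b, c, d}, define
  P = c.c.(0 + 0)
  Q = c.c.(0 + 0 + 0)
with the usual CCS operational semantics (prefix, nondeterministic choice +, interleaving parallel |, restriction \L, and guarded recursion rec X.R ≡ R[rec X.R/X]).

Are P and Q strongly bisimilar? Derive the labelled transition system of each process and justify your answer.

Reachable graph of P (3 states):
  u0 = c.c.(0 + 0) → --c--▸ u1
  u1 = c.(0 + 0) → --c--▸ u2
  u2 = 0 + 0 → stopped
Reachable graph of Q (3 states):
  v0 = c.c.(0 + 0 + 0) → --c--▸ v1
  v1 = c.(0 + 0 + 0) → --c--▸ v2
  v2 = 0 + 0 + 0 → stopped
Coarsest stable partition (strong bisimilarity classes):
  B0 = {u0, v0}
  B1 = {u1, v1}
  B2 = {u2, v2}
u0 ∈ B0, v0 ∈ B0 → same block

bisimilar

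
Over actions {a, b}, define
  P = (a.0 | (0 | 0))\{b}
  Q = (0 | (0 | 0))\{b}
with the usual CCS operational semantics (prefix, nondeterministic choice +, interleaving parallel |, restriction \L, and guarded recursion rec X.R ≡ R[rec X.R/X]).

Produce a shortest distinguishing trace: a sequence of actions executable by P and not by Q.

a

LTS(P): 2 reachable states
  s0 = (a.0 | (0 | 0))\{b} :: --a--▸ s1
  s1 = (0 | (0 | 0))\{b} :: ·
LTS(Q): 1 reachable states
  t0 = (0 | (0 | 0))\{b} :: ·
Trace ⟨a⟩ through P, begin at {s0}:
  after a @ step 1: {s1}
  — P admits the full trace.
Trace ⟨a⟩ through Q, begin at {t0}:
  after a @ step 1: no successor for Q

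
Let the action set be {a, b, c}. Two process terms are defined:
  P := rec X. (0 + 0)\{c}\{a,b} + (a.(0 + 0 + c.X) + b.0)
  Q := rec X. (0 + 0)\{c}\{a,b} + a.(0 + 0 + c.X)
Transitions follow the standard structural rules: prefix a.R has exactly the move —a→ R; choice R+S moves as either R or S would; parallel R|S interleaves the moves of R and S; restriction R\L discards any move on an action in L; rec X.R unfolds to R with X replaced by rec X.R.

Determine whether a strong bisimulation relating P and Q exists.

LTS(P): 3 reachable states
  m0 = rec X. (0 + 0)\{c}\{a,b} + (a.(0 + 0 + c.X) + b.0) → --a--▸ m1, --b--▸ m2
  m1 = 0 + 0 + c.(rec X. (0 + 0)\{c}\{a,b} + (a.(0 + 0 + c.X) + b.0)) → --c--▸ m0
  m2 = 0 → ∅
LTS(Q): 2 reachable states
  n0 = rec X. (0 + 0)\{c}\{a,b} + a.(0 + 0 + c.X) → --a--▸ n1
  n1 = 0 + 0 + c.(rec X. (0 + 0)\{c}\{a,b} + a.(0 + 0 + c.X)) → --c--▸ n0
Bisimilarity quotient blocks:
  B0 = {m0}
  B1 = {m1}
  B2 = {m2}
  B3 = {n0}
  B4 = {n1}
m0 ∈ B0, n0 ∈ B3 → different blocks

not bisimilar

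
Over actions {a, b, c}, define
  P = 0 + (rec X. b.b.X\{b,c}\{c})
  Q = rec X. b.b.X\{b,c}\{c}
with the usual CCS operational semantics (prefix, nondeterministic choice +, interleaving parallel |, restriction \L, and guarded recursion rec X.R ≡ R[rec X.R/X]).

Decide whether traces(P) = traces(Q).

Reachable graph of P (3 states):
  p0 = 0 + (rec X. b.b.X\{b,c}\{c}) :: ··b··> p1
  p1 = b.(rec X. b.b.X\{b,c}\{c})\{b,c}\{c} :: ··b··> p2
  p2 = (rec X. b.b.X\{b,c}\{c})\{b,c}\{c} :: deadlocked
Reachable graph of Q (3 states):
  q0 = rec X. b.b.X\{b,c}\{c} :: ··b··> q1
  q1 = b.(rec X. b.b.X\{b,c}\{c})\{b,c}\{c} :: ··b··> q2
  q2 = (rec X. b.b.X\{b,c}\{c})\{b,c}\{c} :: deadlocked
Bisimilarity quotient blocks:
  B0 = {p0, q0}
  B1 = {p1, q1}
  B2 = {p2, q2}
p0 ∈ B0, q0 ∈ B0 → same block
Bisimilar ⇒ trace-equivalent.

YES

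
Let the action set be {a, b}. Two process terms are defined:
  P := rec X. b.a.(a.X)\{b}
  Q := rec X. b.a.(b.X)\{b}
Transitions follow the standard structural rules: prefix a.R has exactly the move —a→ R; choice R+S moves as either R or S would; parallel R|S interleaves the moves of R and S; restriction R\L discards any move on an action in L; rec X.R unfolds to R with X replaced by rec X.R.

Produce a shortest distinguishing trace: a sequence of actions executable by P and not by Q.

Reachable graph of P (4 states):
  s0 = rec X. b.a.(a.X)\{b} has moves —b→ s1
  s1 = a.(a.(rec X. b.a.(a.X)\{b}))\{b} has moves —a→ s2
  s2 = (a.(rec X. b.a.(a.X)\{b}))\{b} has moves —a→ s3
  s3 = (rec X. b.a.(a.X)\{b})\{b} has moves stopped
Reachable graph of Q (3 states):
  t0 = rec X. b.a.(b.X)\{b} has moves —b→ t1
  t1 = a.(b.(rec X. b.a.(b.X)\{b}))\{b} has moves —a→ t2
  t2 = (b.(rec X. b.a.(b.X)\{b}))\{b} has moves stopped
Trace ⟨baa⟩ through P, begin at {s0}:
  step 1 (b): {s1}
  step 2 (a): {s2}
  step 3 (a): {s3}
  — P admits the full trace.
Trace ⟨baa⟩ through Q, begin at {t0}:
  step 1 (b): {t1}
  step 2 (a): {t2}
  step 3 (a): no successor for Q

baa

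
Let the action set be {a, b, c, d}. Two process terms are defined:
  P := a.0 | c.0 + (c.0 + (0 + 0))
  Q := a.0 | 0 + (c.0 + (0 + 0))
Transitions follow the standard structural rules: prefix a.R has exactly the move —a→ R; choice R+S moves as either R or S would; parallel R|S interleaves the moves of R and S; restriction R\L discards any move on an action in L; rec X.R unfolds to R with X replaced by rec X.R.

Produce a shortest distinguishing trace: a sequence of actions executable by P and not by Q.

ac

Reachable graph of P (5 states):
  m0 = a.0 | c.0 + (c.0 + (0 + 0)) → —a→ m1, —c→ m2, —c→ m3
  m1 = 0 | c.0 → —c→ m4
  m2 = 0 → stopped
  m3 = a.0 | 0 → —a→ m4
  m4 = 0 | 0 → stopped
Reachable graph of Q (3 states):
  n0 = a.0 | 0 + (c.0 + (0 + 0)) → —a→ n1, —c→ n2
  n1 = 0 | 0 → stopped
  n2 = 0 → stopped
Run σ = ⟨ac⟩ on P: start {m0}
  after a @ step 1: {m1}
  after c @ step 2: {m4}
  — P admits the full trace.
Run σ = ⟨ac⟩ on Q: start {n0}
  after a @ step 1: {n1}
  after c @ step 2: ∅  — Q cannot continue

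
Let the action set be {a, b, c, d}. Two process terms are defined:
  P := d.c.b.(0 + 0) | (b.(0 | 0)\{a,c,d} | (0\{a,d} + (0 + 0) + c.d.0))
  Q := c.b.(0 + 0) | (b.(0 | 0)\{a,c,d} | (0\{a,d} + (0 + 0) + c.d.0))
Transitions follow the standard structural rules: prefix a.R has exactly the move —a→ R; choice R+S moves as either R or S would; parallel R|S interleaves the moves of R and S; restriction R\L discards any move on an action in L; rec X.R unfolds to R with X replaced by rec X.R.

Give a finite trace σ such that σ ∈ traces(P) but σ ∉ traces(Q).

d

P's transition system — 24 states:
  m0 = d.c.b.(0 + 0) | (b.(0 | 0)\{a,c,d} | (0\{a,d} + (0 + 0) + c.d.0)) :: -b-> m1, -c-> m2, -d-> m3
  m1 = d.c.b.(0 + 0) | ((0 | 0)\{a,c,d} | (0\{a,d} + (0 + 0) + c.d.0)) :: -c-> m4, -d-> m5
  m2 = d.c.b.(0 + 0) | (b.(0 | 0)\{a,c,d} | d.0) :: -b-> m4, -d-> m6, -d-> m7
  m3 = c.b.(0 + 0) | (b.(0 | 0)\{a,c,d} | (0\{a,d} + (0 + 0) + c.d.0)) :: -b-> m5, -c-> m6, -c-> m8
  m4 = d.c.b.(0 + 0) | ((0 | 0)\{a,c,d} | d.0) :: -d-> m10, -d-> m9
  m5 = c.b.(0 + 0) | ((0 | 0)\{a,c,d} | (0\{a,d} + (0 + 0) + c.d.0)) :: -c-> m11, -c-> m9
  m6 = c.b.(0 + 0) | (b.(0 | 0)\{a,c,d} | d.0) :: -b-> m9, -c-> m12, -d-> m13
  m7 = d.c.b.(0 + 0) | (b.(0 | 0)\{a,c,d} | 0) :: -b-> m10, -d-> m13
  m8 = b.(0 + 0) | (b.(0 | 0)\{a,c,d} | (0\{a,d} + (0 + 0) + c.d.0)) :: -b-> m11, -b-> m14, -c-> m12
  m9 = c.b.(0 + 0) | ((0 | 0)\{a,c,d} | d.0) :: -c-> m15, -d-> m16
  m10 = d.c.b.(0 + 0) | ((0 | 0)\{a,c,d} | 0) :: -d-> m16
  m11 = b.(0 + 0) | ((0 | 0)\{a,c,d} | (0\{a,d} + (0 + 0) + c.d.0)) :: -b-> m17, -c-> m15
  m12 = b.(0 + 0) | (b.(0 | 0)\{a,c,d} | d.0) :: -b-> m15, -b-> m18, -d-> m19
  m13 = c.b.(0 + 0) | (b.(0 | 0)\{a,c,d} | 0) :: -b-> m16, -c-> m19
  m14 = (0 + 0) | (b.(0 | 0)\{a,c,d} | (0\{a,d} + (0 + 0) + c.d.0)) :: -b-> m17, -c-> m18
  m15 = b.(0 + 0) | ((0 | 0)\{a,c,d} | d.0) :: -b-> m20, -d-> m21
  m16 = c.b.(0 + 0) | ((0 | 0)\{a,c,d} | 0) :: -c-> m21
  m17 = (0 + 0) | ((0 | 0)\{a,c,d} | (0\{a,d} + (0 + 0) + c.d.0)) :: -c-> m20
  m18 = (0 + 0) | (b.(0 | 0)\{a,c,d} | d.0) :: -b-> m20, -d-> m22
  m19 = b.(0 + 0) | (b.(0 | 0)\{a,c,d} | 0) :: -b-> m21, -b-> m22
  m20 = (0 + 0) | ((0 | 0)\{a,c,d} | d.0) :: -d-> m23
  m21 = b.(0 + 0) | ((0 | 0)\{a,c,d} | 0) :: -b-> m23
  m22 = (0 + 0) | (b.(0 | 0)\{a,c,d} | 0) :: -b-> m23
  m23 = (0 + 0) | ((0 | 0)\{a,c,d} | 0) :: ∅
Q's transition system — 18 states:
  n0 = c.b.(0 + 0) | (b.(0 | 0)\{a,c,d} | (0\{a,d} + (0 + 0) + c.d.0)) :: -b-> n1, -c-> n2, -c-> n3
  n1 = c.b.(0 + 0) | ((0 | 0)\{a,c,d} | (0\{a,d} + (0 + 0) + c.d.0)) :: -c-> n4, -c-> n5
  n2 = b.(0 + 0) | (b.(0 | 0)\{a,c,d} | (0\{a,d} + (0 + 0) + c.d.0)) :: -b-> n4, -b-> n6, -c-> n7
  n3 = c.b.(0 + 0) | (b.(0 | 0)\{a,c,d} | d.0) :: -b-> n5, -c-> n7, -d-> n8
  n4 = b.(0 + 0) | ((0 | 0)\{a,c,d} | (0\{a,d} + (0 + 0) + c.d.0)) :: -b-> n9, -c-> n10
  n5 = c.b.(0 + 0) | ((0 | 0)\{a,c,d} | d.0) :: -c-> n10, -d-> n11
  n6 = (0 + 0) | (b.(0 | 0)\{a,c,d} | (0\{a,d} + (0 + 0) + c.d.0)) :: -b-> n9, -c-> n12
  n7 = b.(0 + 0) | (b.(0 | 0)\{a,c,d} | d.0) :: -b-> n10, -b-> n12, -d-> n13
  n8 = c.b.(0 + 0) | (b.(0 | 0)\{a,c,d} | 0) :: -b-> n11, -c-> n13
  n9 = (0 + 0) | ((0 | 0)\{a,c,d} | (0\{a,d} + (0 + 0) + c.d.0)) :: -c-> n14
  n10 = b.(0 + 0) | ((0 | 0)\{a,c,d} | d.0) :: -b-> n14, -d-> n15
  n11 = c.b.(0 + 0) | ((0 | 0)\{a,c,d} | 0) :: -c-> n15
  n12 = (0 + 0) | (b.(0 | 0)\{a,c,d} | d.0) :: -b-> n14, -d-> n16
  n13 = b.(0 + 0) | (b.(0 | 0)\{a,c,d} | 0) :: -b-> n15, -b-> n16
  n14 = (0 + 0) | ((0 | 0)\{a,c,d} | d.0) :: -d-> n17
  n15 = b.(0 + 0) | ((0 | 0)\{a,c,d} | 0) :: -b-> n17
  n16 = (0 + 0) | (b.(0 | 0)\{a,c,d} | 0) :: -b-> n17
  n17 = (0 + 0) | ((0 | 0)\{a,c,d} | 0) :: ∅
Executing d from P (initial set {m0}):
  after d @ step 1: {m3}
  P completes σ.
Executing d from Q (initial set {n0}):
  after d @ step 1: no successor for Q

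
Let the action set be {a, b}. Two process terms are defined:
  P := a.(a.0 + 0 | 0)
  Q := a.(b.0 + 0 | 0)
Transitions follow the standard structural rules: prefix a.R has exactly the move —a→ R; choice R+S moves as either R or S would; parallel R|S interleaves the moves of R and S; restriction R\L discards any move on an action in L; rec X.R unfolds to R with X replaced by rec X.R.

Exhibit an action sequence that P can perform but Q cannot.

LTS(P): 3 reachable states
  p0 = a.(a.0 + 0 | 0) ⊢ --a--▸ p1
  p1 = a.0 + 0 | 0 ⊢ --a--▸ p2
  p2 = 0 ⊢ ·
LTS(Q): 3 reachable states
  q0 = a.(b.0 + 0 | 0) ⊢ --a--▸ q1
  q1 = b.0 + 0 | 0 ⊢ --b--▸ q2
  q2 = 0 ⊢ ·
Trace ⟨aa⟩ through P, begin at {p0}:
  after a @ step 1: {p1}
  after a @ step 2: {p2}
  P completes σ.
Trace ⟨aa⟩ through Q, begin at {q0}:
  after a @ step 1: {q1}
  after a @ step 2: ∅ (Q stuck)

aa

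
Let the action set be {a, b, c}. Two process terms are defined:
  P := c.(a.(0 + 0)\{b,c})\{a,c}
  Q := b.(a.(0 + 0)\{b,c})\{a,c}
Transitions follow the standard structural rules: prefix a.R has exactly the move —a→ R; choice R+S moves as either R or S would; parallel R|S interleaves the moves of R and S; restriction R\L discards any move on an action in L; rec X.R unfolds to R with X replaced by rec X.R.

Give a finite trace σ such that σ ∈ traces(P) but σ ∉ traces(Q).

LTS(P): 2 reachable states
  p0 = c.(a.(0 + 0)\{b,c})\{a,c} | --c--▸ p1
  p1 = (a.(0 + 0)\{b,c})\{a,c} | ·
LTS(Q): 2 reachable states
  q0 = b.(a.(0 + 0)\{b,c})\{a,c} | --b--▸ q1
  q1 = (a.(0 + 0)\{b,c})\{a,c} | ·
Trace ⟨c⟩ through P, begin at {p0}:
  after c @ step 1: {p1}
  — P admits the full trace.
Trace ⟨c⟩ through Q, begin at {q0}:
  after c @ step 1: ∅ (Q stuck)

c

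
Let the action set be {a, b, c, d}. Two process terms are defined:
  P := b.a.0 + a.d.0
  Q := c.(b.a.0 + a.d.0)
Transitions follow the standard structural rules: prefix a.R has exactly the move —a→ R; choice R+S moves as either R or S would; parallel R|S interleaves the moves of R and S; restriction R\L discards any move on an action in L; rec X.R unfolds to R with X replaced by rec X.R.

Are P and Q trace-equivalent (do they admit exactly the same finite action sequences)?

LTS(P): 4 reachable states
  p0 = b.a.0 + a.d.0 ⊢ —a→ p1, —b→ p2
  p1 = d.0 ⊢ —d→ p3
  p2 = a.0 ⊢ —a→ p3
  p3 = 0 ⊢ deadlocked
LTS(Q): 5 reachable states
  q0 = c.(b.a.0 + a.d.0) ⊢ —c→ q1
  q1 = b.a.0 + a.d.0 ⊢ —a→ q2, —b→ q3
  q2 = d.0 ⊢ —d→ q4
  q3 = a.0 ⊢ —a→ q4
  q4 = 0 ⊢ deadlocked
Run σ = ⟨a⟩ on P: start {p0}
  [1] a ⇒ {p1}
  — P admits the full trace.
Run σ = ⟨a⟩ on Q: start {q0}
  [1] a ⇒ ∅ (Q stuck)

trace-distinct — witness ⟨a⟩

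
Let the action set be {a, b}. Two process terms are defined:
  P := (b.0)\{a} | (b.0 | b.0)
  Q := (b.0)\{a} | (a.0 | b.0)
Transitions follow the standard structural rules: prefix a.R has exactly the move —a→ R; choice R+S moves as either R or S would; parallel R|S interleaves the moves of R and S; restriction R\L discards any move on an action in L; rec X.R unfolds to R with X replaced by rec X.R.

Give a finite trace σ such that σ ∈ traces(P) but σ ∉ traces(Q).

LTS(P): 8 reachable states
  m0 = (b.0)\{a} | (b.0 | b.0) has moves --b--▸ m1, --b--▸ m2, --b--▸ m3
  m1 = (b.0)\{a} | (0 | b.0) has moves --b--▸ m4, --b--▸ m5
  m2 = (b.0)\{a} | (b.0 | 0) has moves --b--▸ m4, --b--▸ m6
  m3 = 0\{a} | (b.0 | b.0) has moves --b--▸ m5, --b--▸ m6
  m4 = (b.0)\{a} | (0 | 0) has moves --b--▸ m7
  m5 = 0\{a} | (0 | b.0) has moves --b--▸ m7
  m6 = 0\{a} | (b.0 | 0) has moves --b--▸ m7
  m7 = 0\{a} | (0 | 0) has moves deadlocked
LTS(Q): 8 reachable states
  n0 = (b.0)\{a} | (a.0 | b.0) has moves --a--▸ n1, --b--▸ n2, --b--▸ n3
  n1 = (b.0)\{a} | (0 | b.0) has moves --b--▸ n4, --b--▸ n5
  n2 = (b.0)\{a} | (a.0 | 0) has moves --a--▸ n4, --b--▸ n6
  n3 = 0\{a} | (a.0 | b.0) has moves --a--▸ n5, --b--▸ n6
  n4 = (b.0)\{a} | (0 | 0) has moves --b--▸ n7
  n5 = 0\{a} | (0 | b.0) has moves --b--▸ n7
  n6 = 0\{a} | (a.0 | 0) has moves --a--▸ n7
  n7 = 0\{a} | (0 | 0) has moves deadlocked
Executing bbb from P (initial set {m0}):
  [1] b ⇒ {m1, m2, m3}
  [2] b ⇒ {m4, m5, m6}
  [3] b ⇒ {m7}
  — P admits the full trace.
Executing bbb from Q (initial set {n0}):
  [1] b ⇒ {n2, n3}
  [2] b ⇒ {n6}
  [3] b ⇒ no successor for Q

bbb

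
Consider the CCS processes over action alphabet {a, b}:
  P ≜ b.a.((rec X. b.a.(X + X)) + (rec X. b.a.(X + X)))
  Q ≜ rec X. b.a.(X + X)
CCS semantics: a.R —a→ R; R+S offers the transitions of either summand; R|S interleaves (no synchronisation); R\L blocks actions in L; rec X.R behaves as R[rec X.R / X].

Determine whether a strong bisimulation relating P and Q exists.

P ~ Q

LTS(P): 3 reachable states
  m0 = b.a.((rec X. b.a.(X + X)) + (rec X. b.a.(X + X))) ⊢ ··b··> m1
  m1 = a.((rec X. b.a.(X + X)) + (rec X. b.a.(X + X))) ⊢ ··a··> m2
  m2 = (rec X. b.a.(X + X)) + (rec X. b.a.(X + X)) ⊢ ··b··> m1
LTS(Q): 3 reachable states
  n0 = rec X. b.a.(X + X) ⊢ ··b··> n1
  n1 = a.((rec X. b.a.(X + X)) + (rec X. b.a.(X + X))) ⊢ ··a··> n2
  n2 = (rec X. b.a.(X + X)) + (rec X. b.a.(X + X)) ⊢ ··b··> n1
Coarsest stable partition (strong bisimilarity classes):
  B0 = {m0, m2, n0, n2}
  B1 = {m1, n1}
m0 ∈ B0, n0 ∈ B0 → same block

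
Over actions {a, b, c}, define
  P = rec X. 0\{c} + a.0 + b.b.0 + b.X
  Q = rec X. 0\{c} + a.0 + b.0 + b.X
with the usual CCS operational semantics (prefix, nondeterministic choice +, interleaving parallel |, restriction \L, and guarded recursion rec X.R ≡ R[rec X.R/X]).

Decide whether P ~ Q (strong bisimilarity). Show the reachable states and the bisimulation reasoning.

P's transition system — 3 states:
  u0 = rec X. 0\{c} + a.0 + b.b.0 + b.X :: --a--▸ u1, --b--▸ u0, --b--▸ u2
  u1 = 0 :: (no moves)
  u2 = b.0 :: --b--▸ u1
Q's transition system — 2 states:
  v0 = rec X. 0\{c} + a.0 + b.0 + b.X :: --a--▸ v1, --b--▸ v0, --b--▸ v1
  v1 = 0 :: (no moves)
Partition-refinement fixed point:
  B0 = {u0}
  B1 = {u1, v1}
  B2 = {u2}
  B3 = {v0}
u0 ∈ B0, v0 ∈ B3 → different blocks

NO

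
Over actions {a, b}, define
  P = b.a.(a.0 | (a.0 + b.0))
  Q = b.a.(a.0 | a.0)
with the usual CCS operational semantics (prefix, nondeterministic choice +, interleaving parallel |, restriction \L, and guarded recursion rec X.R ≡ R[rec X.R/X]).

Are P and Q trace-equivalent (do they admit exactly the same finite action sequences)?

Reachable graph of P (6 states):
  m0 = b.a.(a.0 | (a.0 + b.0)) → --b--▸ m1
  m1 = a.(a.0 | (a.0 + b.0)) → --a--▸ m2
  m2 = a.0 | (a.0 + b.0) → --a--▸ m3, --a--▸ m4, --b--▸ m4
  m3 = 0 | (a.0 + b.0) → --a--▸ m5, --b--▸ m5
  m4 = a.0 | 0 → --a--▸ m5
  m5 = 0 | 0 → (no moves)
Reachable graph of Q (6 states):
  n0 = b.a.(a.0 | a.0) → --b--▸ n1
  n1 = a.(a.0 | a.0) → --a--▸ n2
  n2 = a.0 | a.0 → --a--▸ n3, --a--▸ n4
  n3 = 0 | a.0 → --a--▸ n5
  n4 = a.0 | 0 → --a--▸ n5
  n5 = 0 | 0 → (no moves)
Executing bab from P (initial set {m0}):
  step 1 (b): {m1}
  step 2 (a): {m2}
  step 3 (b): {m4}
  — P admits the full trace.
Executing bab from Q (initial set {n0}):
  step 1 (b): {n1}
  step 2 (a): {n2}
  step 3 (b): ∅  — Q cannot continue

NO — witness ⟨bab⟩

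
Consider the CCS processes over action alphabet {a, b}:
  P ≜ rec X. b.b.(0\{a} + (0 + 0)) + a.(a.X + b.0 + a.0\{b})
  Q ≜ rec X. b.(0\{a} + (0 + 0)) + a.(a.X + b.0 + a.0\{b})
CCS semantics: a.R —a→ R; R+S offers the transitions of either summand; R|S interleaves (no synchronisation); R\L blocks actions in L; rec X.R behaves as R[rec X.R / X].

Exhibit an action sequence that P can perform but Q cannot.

bb

P's transition system — 6 states:
  m0 = rec X. b.b.(0\{a} + (0 + 0)) + a.(a.X + b.0 + a.0\{b}) has moves —a→ m1, —b→ m2
  m1 = a.(rec X. b.b.(0\{a} + (0 + 0)) + a.(a.X + b.0 + a.0\{b})) + b.0 + a.0\{b} has moves —a→ m0, —a→ m3, —b→ m4
  m2 = b.(0\{a} + (0 + 0)) has moves —b→ m5
  m3 = 0\{b} has moves ∅
  m4 = 0 has moves ∅
  m5 = 0\{a} + (0 + 0) has moves ∅
Q's transition system — 5 states:
  n0 = rec X. b.(0\{a} + (0 + 0)) + a.(a.X + b.0 + a.0\{b}) has moves —a→ n1, —b→ n2
  n1 = a.(rec X. b.(0\{a} + (0 + 0)) + a.(a.X + b.0 + a.0\{b})) + b.0 + a.0\{b} has moves —a→ n0, —a→ n3, —b→ n4
  n2 = 0\{a} + (0 + 0) has moves ∅
  n3 = 0\{b} has moves ∅
  n4 = 0 has moves ∅
Trace ⟨bb⟩ through P, begin at {m0}:
  step 1 (b): {m2}
  step 2 (b): {m5}
  — P admits the full trace.
Trace ⟨bb⟩ through Q, begin at {n0}:
  step 1 (b): {n2}
  step 2 (b): ∅ (Q stuck)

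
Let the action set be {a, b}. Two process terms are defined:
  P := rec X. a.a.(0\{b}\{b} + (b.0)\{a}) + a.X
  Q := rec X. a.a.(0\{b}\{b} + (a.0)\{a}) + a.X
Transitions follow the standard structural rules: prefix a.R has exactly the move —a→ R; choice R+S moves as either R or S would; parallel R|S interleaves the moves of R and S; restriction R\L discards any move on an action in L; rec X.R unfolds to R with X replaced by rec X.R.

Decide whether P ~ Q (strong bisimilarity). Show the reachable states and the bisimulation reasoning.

LTS(P): 4 reachable states
  s0 = rec X. a.a.(0\{b}\{b} + (b.0)\{a}) + a.X → —a→ s0, —a→ s1
  s1 = a.(0\{b}\{b} + (b.0)\{a}) → —a→ s2
  s2 = 0\{b}\{b} + (b.0)\{a} → —b→ s3
  s3 = 0\{a} → ·
LTS(Q): 3 reachable states
  t0 = rec X. a.a.(0\{b}\{b} + (a.0)\{a}) + a.X → —a→ t0, —a→ t1
  t1 = a.(0\{b}\{b} + (a.0)\{a}) → —a→ t2
  t2 = 0\{b}\{b} + (a.0)\{a} → ·
Partition-refinement fixed point:
  B0 = {s0}
  B1 = {s1}
  B2 = {s2}
  B3 = {s3, t2}
  B4 = {t0}
  B5 = {t1}
s0 ∈ B0, t0 ∈ B4 → different blocks

NO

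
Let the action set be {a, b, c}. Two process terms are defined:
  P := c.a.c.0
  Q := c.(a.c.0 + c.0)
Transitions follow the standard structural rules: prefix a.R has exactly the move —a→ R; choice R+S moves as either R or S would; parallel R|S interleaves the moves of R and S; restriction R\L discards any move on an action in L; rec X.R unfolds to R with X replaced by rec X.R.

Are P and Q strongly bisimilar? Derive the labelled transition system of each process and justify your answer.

P ≁ Q

Reachable graph of P (4 states):
  p0 = c.a.c.0 → =c=> p1
  p1 = a.c.0 → =a=> p2
  p2 = c.0 → =c=> p3
  p3 = 0 → (no moves)
Reachable graph of Q (4 states):
  q0 = c.(a.c.0 + c.0) → =c=> q1
  q1 = a.c.0 + c.0 → =a=> q2, =c=> q3
  q2 = c.0 → =c=> q3
  q3 = 0 → (no moves)
Bisimilarity quotient blocks:
  B0 = {p0}
  B1 = {p1}
  B2 = {p2, q2}
  B3 = {p3, q3}
  B4 = {q0}
  B5 = {q1}
p0 ∈ B0, q0 ∈ B4 → different blocks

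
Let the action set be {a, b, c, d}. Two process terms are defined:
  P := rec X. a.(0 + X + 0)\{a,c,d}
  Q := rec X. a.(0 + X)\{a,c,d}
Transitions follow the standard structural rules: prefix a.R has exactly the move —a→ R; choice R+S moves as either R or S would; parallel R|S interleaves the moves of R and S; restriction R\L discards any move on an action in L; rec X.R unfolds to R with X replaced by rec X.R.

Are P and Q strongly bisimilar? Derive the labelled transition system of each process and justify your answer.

bisimilar

P's transition system — 2 states:
  m0 = rec X. a.(0 + X + 0)\{a,c,d} :: =a=> m1
  m1 = (0 + (rec X. a.(0 + X + 0)\{a,c,d}) + 0)\{a,c,d} :: ∅
Q's transition system — 2 states:
  n0 = rec X. a.(0 + X)\{a,c,d} :: =a=> n1
  n1 = (0 + (rec X. a.(0 + X)\{a,c,d}))\{a,c,d} :: ∅
Coarsest stable partition (strong bisimilarity classes):
  B0 = {m0, n0}
  B1 = {m1, n1}
m0 ∈ B0, n0 ∈ B0 → same block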